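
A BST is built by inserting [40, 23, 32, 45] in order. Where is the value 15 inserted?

Starting tree (level order): [40, 23, 45, None, 32]
Insertion path: 40 -> 23
Result: insert 15 as left child of 23
Final tree (level order): [40, 23, 45, 15, 32]


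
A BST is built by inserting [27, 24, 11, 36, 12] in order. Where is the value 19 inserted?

Starting tree (level order): [27, 24, 36, 11, None, None, None, None, 12]
Insertion path: 27 -> 24 -> 11 -> 12
Result: insert 19 as right child of 12
Final tree (level order): [27, 24, 36, 11, None, None, None, None, 12, None, 19]


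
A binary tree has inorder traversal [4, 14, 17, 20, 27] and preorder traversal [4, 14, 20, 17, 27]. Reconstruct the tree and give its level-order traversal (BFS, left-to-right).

Inorder:  [4, 14, 17, 20, 27]
Preorder: [4, 14, 20, 17, 27]
Algorithm: preorder visits root first, so consume preorder in order;
for each root, split the current inorder slice at that value into
left-subtree inorder and right-subtree inorder, then recurse.
Recursive splits:
  root=4; inorder splits into left=[], right=[14, 17, 20, 27]
  root=14; inorder splits into left=[], right=[17, 20, 27]
  root=20; inorder splits into left=[17], right=[27]
  root=17; inorder splits into left=[], right=[]
  root=27; inorder splits into left=[], right=[]
Reconstructed level-order: [4, 14, 20, 17, 27]


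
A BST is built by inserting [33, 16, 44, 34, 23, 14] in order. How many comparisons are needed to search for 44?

Search path for 44: 33 -> 44
Found: True
Comparisons: 2


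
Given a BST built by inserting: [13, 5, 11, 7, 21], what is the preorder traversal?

Tree insertion order: [13, 5, 11, 7, 21]
Tree (level-order array): [13, 5, 21, None, 11, None, None, 7]
Preorder traversal: [13, 5, 11, 7, 21]


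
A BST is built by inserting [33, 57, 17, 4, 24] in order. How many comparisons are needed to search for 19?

Search path for 19: 33 -> 17 -> 24
Found: False
Comparisons: 3


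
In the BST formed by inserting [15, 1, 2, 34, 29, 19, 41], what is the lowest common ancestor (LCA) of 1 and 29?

Tree insertion order: [15, 1, 2, 34, 29, 19, 41]
Tree (level-order array): [15, 1, 34, None, 2, 29, 41, None, None, 19]
In a BST, the LCA of p=1, q=29 is the first node v on the
root-to-leaf path with p <= v <= q (go left if both < v, right if both > v).
Walk from root:
  at 15: 1 <= 15 <= 29, this is the LCA
LCA = 15


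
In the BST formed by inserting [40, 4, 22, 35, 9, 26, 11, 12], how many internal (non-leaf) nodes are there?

Tree built from: [40, 4, 22, 35, 9, 26, 11, 12]
Tree (level-order array): [40, 4, None, None, 22, 9, 35, None, 11, 26, None, None, 12]
Rule: An internal node has at least one child.
Per-node child counts:
  node 40: 1 child(ren)
  node 4: 1 child(ren)
  node 22: 2 child(ren)
  node 9: 1 child(ren)
  node 11: 1 child(ren)
  node 12: 0 child(ren)
  node 35: 1 child(ren)
  node 26: 0 child(ren)
Matching nodes: [40, 4, 22, 9, 11, 35]
Count of internal (non-leaf) nodes: 6


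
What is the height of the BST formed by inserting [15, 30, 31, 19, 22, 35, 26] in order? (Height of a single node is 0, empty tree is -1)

Insertion order: [15, 30, 31, 19, 22, 35, 26]
Tree (level-order array): [15, None, 30, 19, 31, None, 22, None, 35, None, 26]
Compute height bottom-up (empty subtree = -1):
  height(26) = 1 + max(-1, -1) = 0
  height(22) = 1 + max(-1, 0) = 1
  height(19) = 1 + max(-1, 1) = 2
  height(35) = 1 + max(-1, -1) = 0
  height(31) = 1 + max(-1, 0) = 1
  height(30) = 1 + max(2, 1) = 3
  height(15) = 1 + max(-1, 3) = 4
Height = 4


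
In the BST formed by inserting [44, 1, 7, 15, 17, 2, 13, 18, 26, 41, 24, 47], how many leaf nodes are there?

Tree built from: [44, 1, 7, 15, 17, 2, 13, 18, 26, 41, 24, 47]
Tree (level-order array): [44, 1, 47, None, 7, None, None, 2, 15, None, None, 13, 17, None, None, None, 18, None, 26, 24, 41]
Rule: A leaf has 0 children.
Per-node child counts:
  node 44: 2 child(ren)
  node 1: 1 child(ren)
  node 7: 2 child(ren)
  node 2: 0 child(ren)
  node 15: 2 child(ren)
  node 13: 0 child(ren)
  node 17: 1 child(ren)
  node 18: 1 child(ren)
  node 26: 2 child(ren)
  node 24: 0 child(ren)
  node 41: 0 child(ren)
  node 47: 0 child(ren)
Matching nodes: [2, 13, 24, 41, 47]
Count of leaf nodes: 5


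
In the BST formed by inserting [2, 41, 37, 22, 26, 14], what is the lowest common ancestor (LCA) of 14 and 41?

Tree insertion order: [2, 41, 37, 22, 26, 14]
Tree (level-order array): [2, None, 41, 37, None, 22, None, 14, 26]
In a BST, the LCA of p=14, q=41 is the first node v on the
root-to-leaf path with p <= v <= q (go left if both < v, right if both > v).
Walk from root:
  at 2: both 14 and 41 > 2, go right
  at 41: 14 <= 41 <= 41, this is the LCA
LCA = 41


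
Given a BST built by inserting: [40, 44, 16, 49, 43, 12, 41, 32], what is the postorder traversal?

Tree insertion order: [40, 44, 16, 49, 43, 12, 41, 32]
Tree (level-order array): [40, 16, 44, 12, 32, 43, 49, None, None, None, None, 41]
Postorder traversal: [12, 32, 16, 41, 43, 49, 44, 40]


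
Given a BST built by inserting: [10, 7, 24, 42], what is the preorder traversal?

Tree insertion order: [10, 7, 24, 42]
Tree (level-order array): [10, 7, 24, None, None, None, 42]
Preorder traversal: [10, 7, 24, 42]


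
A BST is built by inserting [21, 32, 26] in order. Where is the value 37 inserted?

Starting tree (level order): [21, None, 32, 26]
Insertion path: 21 -> 32
Result: insert 37 as right child of 32
Final tree (level order): [21, None, 32, 26, 37]


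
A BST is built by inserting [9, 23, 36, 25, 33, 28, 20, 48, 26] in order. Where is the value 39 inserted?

Starting tree (level order): [9, None, 23, 20, 36, None, None, 25, 48, None, 33, None, None, 28, None, 26]
Insertion path: 9 -> 23 -> 36 -> 48
Result: insert 39 as left child of 48
Final tree (level order): [9, None, 23, 20, 36, None, None, 25, 48, None, 33, 39, None, 28, None, None, None, 26]


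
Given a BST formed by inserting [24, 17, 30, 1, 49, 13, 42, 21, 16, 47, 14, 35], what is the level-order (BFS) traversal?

Tree insertion order: [24, 17, 30, 1, 49, 13, 42, 21, 16, 47, 14, 35]
Tree (level-order array): [24, 17, 30, 1, 21, None, 49, None, 13, None, None, 42, None, None, 16, 35, 47, 14]
BFS from the root, enqueuing left then right child of each popped node:
  queue [24] -> pop 24, enqueue [17, 30], visited so far: [24]
  queue [17, 30] -> pop 17, enqueue [1, 21], visited so far: [24, 17]
  queue [30, 1, 21] -> pop 30, enqueue [49], visited so far: [24, 17, 30]
  queue [1, 21, 49] -> pop 1, enqueue [13], visited so far: [24, 17, 30, 1]
  queue [21, 49, 13] -> pop 21, enqueue [none], visited so far: [24, 17, 30, 1, 21]
  queue [49, 13] -> pop 49, enqueue [42], visited so far: [24, 17, 30, 1, 21, 49]
  queue [13, 42] -> pop 13, enqueue [16], visited so far: [24, 17, 30, 1, 21, 49, 13]
  queue [42, 16] -> pop 42, enqueue [35, 47], visited so far: [24, 17, 30, 1, 21, 49, 13, 42]
  queue [16, 35, 47] -> pop 16, enqueue [14], visited so far: [24, 17, 30, 1, 21, 49, 13, 42, 16]
  queue [35, 47, 14] -> pop 35, enqueue [none], visited so far: [24, 17, 30, 1, 21, 49, 13, 42, 16, 35]
  queue [47, 14] -> pop 47, enqueue [none], visited so far: [24, 17, 30, 1, 21, 49, 13, 42, 16, 35, 47]
  queue [14] -> pop 14, enqueue [none], visited so far: [24, 17, 30, 1, 21, 49, 13, 42, 16, 35, 47, 14]
Result: [24, 17, 30, 1, 21, 49, 13, 42, 16, 35, 47, 14]


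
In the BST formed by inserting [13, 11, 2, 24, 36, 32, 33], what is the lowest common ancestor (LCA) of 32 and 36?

Tree insertion order: [13, 11, 2, 24, 36, 32, 33]
Tree (level-order array): [13, 11, 24, 2, None, None, 36, None, None, 32, None, None, 33]
In a BST, the LCA of p=32, q=36 is the first node v on the
root-to-leaf path with p <= v <= q (go left if both < v, right if both > v).
Walk from root:
  at 13: both 32 and 36 > 13, go right
  at 24: both 32 and 36 > 24, go right
  at 36: 32 <= 36 <= 36, this is the LCA
LCA = 36


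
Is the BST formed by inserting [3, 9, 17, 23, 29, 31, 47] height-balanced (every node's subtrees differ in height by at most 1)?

Tree (level-order array): [3, None, 9, None, 17, None, 23, None, 29, None, 31, None, 47]
Definition: a tree is height-balanced if, at every node, |h(left) - h(right)| <= 1 (empty subtree has height -1).
Bottom-up per-node check:
  node 47: h_left=-1, h_right=-1, diff=0 [OK], height=0
  node 31: h_left=-1, h_right=0, diff=1 [OK], height=1
  node 29: h_left=-1, h_right=1, diff=2 [FAIL (|-1-1|=2 > 1)], height=2
  node 23: h_left=-1, h_right=2, diff=3 [FAIL (|-1-2|=3 > 1)], height=3
  node 17: h_left=-1, h_right=3, diff=4 [FAIL (|-1-3|=4 > 1)], height=4
  node 9: h_left=-1, h_right=4, diff=5 [FAIL (|-1-4|=5 > 1)], height=5
  node 3: h_left=-1, h_right=5, diff=6 [FAIL (|-1-5|=6 > 1)], height=6
Node 29 violates the condition: |-1 - 1| = 2 > 1.
Result: Not balanced


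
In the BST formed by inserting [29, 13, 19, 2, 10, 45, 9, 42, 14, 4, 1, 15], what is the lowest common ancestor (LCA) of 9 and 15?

Tree insertion order: [29, 13, 19, 2, 10, 45, 9, 42, 14, 4, 1, 15]
Tree (level-order array): [29, 13, 45, 2, 19, 42, None, 1, 10, 14, None, None, None, None, None, 9, None, None, 15, 4]
In a BST, the LCA of p=9, q=15 is the first node v on the
root-to-leaf path with p <= v <= q (go left if both < v, right if both > v).
Walk from root:
  at 29: both 9 and 15 < 29, go left
  at 13: 9 <= 13 <= 15, this is the LCA
LCA = 13


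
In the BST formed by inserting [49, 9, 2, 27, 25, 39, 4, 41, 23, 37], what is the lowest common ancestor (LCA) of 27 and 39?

Tree insertion order: [49, 9, 2, 27, 25, 39, 4, 41, 23, 37]
Tree (level-order array): [49, 9, None, 2, 27, None, 4, 25, 39, None, None, 23, None, 37, 41]
In a BST, the LCA of p=27, q=39 is the first node v on the
root-to-leaf path with p <= v <= q (go left if both < v, right if both > v).
Walk from root:
  at 49: both 27 and 39 < 49, go left
  at 9: both 27 and 39 > 9, go right
  at 27: 27 <= 27 <= 39, this is the LCA
LCA = 27


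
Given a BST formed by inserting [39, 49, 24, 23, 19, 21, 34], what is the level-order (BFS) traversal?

Tree insertion order: [39, 49, 24, 23, 19, 21, 34]
Tree (level-order array): [39, 24, 49, 23, 34, None, None, 19, None, None, None, None, 21]
BFS from the root, enqueuing left then right child of each popped node:
  queue [39] -> pop 39, enqueue [24, 49], visited so far: [39]
  queue [24, 49] -> pop 24, enqueue [23, 34], visited so far: [39, 24]
  queue [49, 23, 34] -> pop 49, enqueue [none], visited so far: [39, 24, 49]
  queue [23, 34] -> pop 23, enqueue [19], visited so far: [39, 24, 49, 23]
  queue [34, 19] -> pop 34, enqueue [none], visited so far: [39, 24, 49, 23, 34]
  queue [19] -> pop 19, enqueue [21], visited so far: [39, 24, 49, 23, 34, 19]
  queue [21] -> pop 21, enqueue [none], visited so far: [39, 24, 49, 23, 34, 19, 21]
Result: [39, 24, 49, 23, 34, 19, 21]


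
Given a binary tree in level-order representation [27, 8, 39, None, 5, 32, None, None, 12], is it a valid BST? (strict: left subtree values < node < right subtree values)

Level-order array: [27, 8, 39, None, 5, 32, None, None, 12]
Validate using subtree bounds (lo, hi): at each node, require lo < value < hi,
then recurse left with hi=value and right with lo=value.
Preorder trace (stopping at first violation):
  at node 27 with bounds (-inf, +inf): OK
  at node 8 with bounds (-inf, 27): OK
  at node 5 with bounds (8, 27): VIOLATION
Node 5 violates its bound: not (8 < 5 < 27).
Result: Not a valid BST


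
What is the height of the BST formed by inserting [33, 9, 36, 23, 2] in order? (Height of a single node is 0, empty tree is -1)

Insertion order: [33, 9, 36, 23, 2]
Tree (level-order array): [33, 9, 36, 2, 23]
Compute height bottom-up (empty subtree = -1):
  height(2) = 1 + max(-1, -1) = 0
  height(23) = 1 + max(-1, -1) = 0
  height(9) = 1 + max(0, 0) = 1
  height(36) = 1 + max(-1, -1) = 0
  height(33) = 1 + max(1, 0) = 2
Height = 2


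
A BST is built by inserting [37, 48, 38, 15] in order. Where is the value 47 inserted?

Starting tree (level order): [37, 15, 48, None, None, 38]
Insertion path: 37 -> 48 -> 38
Result: insert 47 as right child of 38
Final tree (level order): [37, 15, 48, None, None, 38, None, None, 47]


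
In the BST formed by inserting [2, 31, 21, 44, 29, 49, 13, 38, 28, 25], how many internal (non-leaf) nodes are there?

Tree built from: [2, 31, 21, 44, 29, 49, 13, 38, 28, 25]
Tree (level-order array): [2, None, 31, 21, 44, 13, 29, 38, 49, None, None, 28, None, None, None, None, None, 25]
Rule: An internal node has at least one child.
Per-node child counts:
  node 2: 1 child(ren)
  node 31: 2 child(ren)
  node 21: 2 child(ren)
  node 13: 0 child(ren)
  node 29: 1 child(ren)
  node 28: 1 child(ren)
  node 25: 0 child(ren)
  node 44: 2 child(ren)
  node 38: 0 child(ren)
  node 49: 0 child(ren)
Matching nodes: [2, 31, 21, 29, 28, 44]
Count of internal (non-leaf) nodes: 6


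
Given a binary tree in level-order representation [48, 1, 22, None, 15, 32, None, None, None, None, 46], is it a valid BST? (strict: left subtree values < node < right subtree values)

Level-order array: [48, 1, 22, None, 15, 32, None, None, None, None, 46]
Validate using subtree bounds (lo, hi): at each node, require lo < value < hi,
then recurse left with hi=value and right with lo=value.
Preorder trace (stopping at first violation):
  at node 48 with bounds (-inf, +inf): OK
  at node 1 with bounds (-inf, 48): OK
  at node 15 with bounds (1, 48): OK
  at node 22 with bounds (48, +inf): VIOLATION
Node 22 violates its bound: not (48 < 22 < +inf).
Result: Not a valid BST


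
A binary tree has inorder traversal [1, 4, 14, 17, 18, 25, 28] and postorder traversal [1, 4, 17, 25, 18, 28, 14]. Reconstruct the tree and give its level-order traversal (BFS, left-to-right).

Inorder:   [1, 4, 14, 17, 18, 25, 28]
Postorder: [1, 4, 17, 25, 18, 28, 14]
Algorithm: postorder visits root last, so walk postorder right-to-left;
each value is the root of the current inorder slice — split it at that
value, recurse on the right subtree first, then the left.
Recursive splits:
  root=14; inorder splits into left=[1, 4], right=[17, 18, 25, 28]
  root=28; inorder splits into left=[17, 18, 25], right=[]
  root=18; inorder splits into left=[17], right=[25]
  root=25; inorder splits into left=[], right=[]
  root=17; inorder splits into left=[], right=[]
  root=4; inorder splits into left=[1], right=[]
  root=1; inorder splits into left=[], right=[]
Reconstructed level-order: [14, 4, 28, 1, 18, 17, 25]


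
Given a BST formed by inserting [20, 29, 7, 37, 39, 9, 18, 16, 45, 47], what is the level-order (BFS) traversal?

Tree insertion order: [20, 29, 7, 37, 39, 9, 18, 16, 45, 47]
Tree (level-order array): [20, 7, 29, None, 9, None, 37, None, 18, None, 39, 16, None, None, 45, None, None, None, 47]
BFS from the root, enqueuing left then right child of each popped node:
  queue [20] -> pop 20, enqueue [7, 29], visited so far: [20]
  queue [7, 29] -> pop 7, enqueue [9], visited so far: [20, 7]
  queue [29, 9] -> pop 29, enqueue [37], visited so far: [20, 7, 29]
  queue [9, 37] -> pop 9, enqueue [18], visited so far: [20, 7, 29, 9]
  queue [37, 18] -> pop 37, enqueue [39], visited so far: [20, 7, 29, 9, 37]
  queue [18, 39] -> pop 18, enqueue [16], visited so far: [20, 7, 29, 9, 37, 18]
  queue [39, 16] -> pop 39, enqueue [45], visited so far: [20, 7, 29, 9, 37, 18, 39]
  queue [16, 45] -> pop 16, enqueue [none], visited so far: [20, 7, 29, 9, 37, 18, 39, 16]
  queue [45] -> pop 45, enqueue [47], visited so far: [20, 7, 29, 9, 37, 18, 39, 16, 45]
  queue [47] -> pop 47, enqueue [none], visited so far: [20, 7, 29, 9, 37, 18, 39, 16, 45, 47]
Result: [20, 7, 29, 9, 37, 18, 39, 16, 45, 47]


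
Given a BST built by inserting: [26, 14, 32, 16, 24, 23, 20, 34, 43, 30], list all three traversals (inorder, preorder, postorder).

Tree insertion order: [26, 14, 32, 16, 24, 23, 20, 34, 43, 30]
Tree (level-order array): [26, 14, 32, None, 16, 30, 34, None, 24, None, None, None, 43, 23, None, None, None, 20]
Inorder (L, root, R): [14, 16, 20, 23, 24, 26, 30, 32, 34, 43]
Preorder (root, L, R): [26, 14, 16, 24, 23, 20, 32, 30, 34, 43]
Postorder (L, R, root): [20, 23, 24, 16, 14, 30, 43, 34, 32, 26]


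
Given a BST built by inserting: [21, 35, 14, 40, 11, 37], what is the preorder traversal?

Tree insertion order: [21, 35, 14, 40, 11, 37]
Tree (level-order array): [21, 14, 35, 11, None, None, 40, None, None, 37]
Preorder traversal: [21, 14, 11, 35, 40, 37]


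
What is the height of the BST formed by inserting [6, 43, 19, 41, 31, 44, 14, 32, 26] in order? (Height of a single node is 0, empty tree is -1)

Insertion order: [6, 43, 19, 41, 31, 44, 14, 32, 26]
Tree (level-order array): [6, None, 43, 19, 44, 14, 41, None, None, None, None, 31, None, 26, 32]
Compute height bottom-up (empty subtree = -1):
  height(14) = 1 + max(-1, -1) = 0
  height(26) = 1 + max(-1, -1) = 0
  height(32) = 1 + max(-1, -1) = 0
  height(31) = 1 + max(0, 0) = 1
  height(41) = 1 + max(1, -1) = 2
  height(19) = 1 + max(0, 2) = 3
  height(44) = 1 + max(-1, -1) = 0
  height(43) = 1 + max(3, 0) = 4
  height(6) = 1 + max(-1, 4) = 5
Height = 5


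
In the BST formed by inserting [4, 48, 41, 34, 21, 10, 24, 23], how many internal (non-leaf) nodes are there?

Tree built from: [4, 48, 41, 34, 21, 10, 24, 23]
Tree (level-order array): [4, None, 48, 41, None, 34, None, 21, None, 10, 24, None, None, 23]
Rule: An internal node has at least one child.
Per-node child counts:
  node 4: 1 child(ren)
  node 48: 1 child(ren)
  node 41: 1 child(ren)
  node 34: 1 child(ren)
  node 21: 2 child(ren)
  node 10: 0 child(ren)
  node 24: 1 child(ren)
  node 23: 0 child(ren)
Matching nodes: [4, 48, 41, 34, 21, 24]
Count of internal (non-leaf) nodes: 6


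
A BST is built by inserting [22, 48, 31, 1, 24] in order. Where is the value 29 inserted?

Starting tree (level order): [22, 1, 48, None, None, 31, None, 24]
Insertion path: 22 -> 48 -> 31 -> 24
Result: insert 29 as right child of 24
Final tree (level order): [22, 1, 48, None, None, 31, None, 24, None, None, 29]


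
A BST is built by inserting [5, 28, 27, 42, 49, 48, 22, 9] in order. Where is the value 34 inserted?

Starting tree (level order): [5, None, 28, 27, 42, 22, None, None, 49, 9, None, 48]
Insertion path: 5 -> 28 -> 42
Result: insert 34 as left child of 42
Final tree (level order): [5, None, 28, 27, 42, 22, None, 34, 49, 9, None, None, None, 48]


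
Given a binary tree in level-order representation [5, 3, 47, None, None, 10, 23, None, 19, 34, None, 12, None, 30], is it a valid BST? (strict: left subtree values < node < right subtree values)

Level-order array: [5, 3, 47, None, None, 10, 23, None, 19, 34, None, 12, None, 30]
Validate using subtree bounds (lo, hi): at each node, require lo < value < hi,
then recurse left with hi=value and right with lo=value.
Preorder trace (stopping at first violation):
  at node 5 with bounds (-inf, +inf): OK
  at node 3 with bounds (-inf, 5): OK
  at node 47 with bounds (5, +inf): OK
  at node 10 with bounds (5, 47): OK
  at node 19 with bounds (10, 47): OK
  at node 12 with bounds (10, 19): OK
  at node 23 with bounds (47, +inf): VIOLATION
Node 23 violates its bound: not (47 < 23 < +inf).
Result: Not a valid BST


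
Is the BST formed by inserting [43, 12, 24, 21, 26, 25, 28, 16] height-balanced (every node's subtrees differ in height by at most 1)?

Tree (level-order array): [43, 12, None, None, 24, 21, 26, 16, None, 25, 28]
Definition: a tree is height-balanced if, at every node, |h(left) - h(right)| <= 1 (empty subtree has height -1).
Bottom-up per-node check:
  node 16: h_left=-1, h_right=-1, diff=0 [OK], height=0
  node 21: h_left=0, h_right=-1, diff=1 [OK], height=1
  node 25: h_left=-1, h_right=-1, diff=0 [OK], height=0
  node 28: h_left=-1, h_right=-1, diff=0 [OK], height=0
  node 26: h_left=0, h_right=0, diff=0 [OK], height=1
  node 24: h_left=1, h_right=1, diff=0 [OK], height=2
  node 12: h_left=-1, h_right=2, diff=3 [FAIL (|-1-2|=3 > 1)], height=3
  node 43: h_left=3, h_right=-1, diff=4 [FAIL (|3--1|=4 > 1)], height=4
Node 12 violates the condition: |-1 - 2| = 3 > 1.
Result: Not balanced


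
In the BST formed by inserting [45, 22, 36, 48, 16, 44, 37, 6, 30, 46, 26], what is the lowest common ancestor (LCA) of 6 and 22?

Tree insertion order: [45, 22, 36, 48, 16, 44, 37, 6, 30, 46, 26]
Tree (level-order array): [45, 22, 48, 16, 36, 46, None, 6, None, 30, 44, None, None, None, None, 26, None, 37]
In a BST, the LCA of p=6, q=22 is the first node v on the
root-to-leaf path with p <= v <= q (go left if both < v, right if both > v).
Walk from root:
  at 45: both 6 and 22 < 45, go left
  at 22: 6 <= 22 <= 22, this is the LCA
LCA = 22


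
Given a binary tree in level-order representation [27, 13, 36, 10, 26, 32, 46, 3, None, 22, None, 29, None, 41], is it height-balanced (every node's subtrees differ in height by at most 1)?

Tree (level-order array): [27, 13, 36, 10, 26, 32, 46, 3, None, 22, None, 29, None, 41]
Definition: a tree is height-balanced if, at every node, |h(left) - h(right)| <= 1 (empty subtree has height -1).
Bottom-up per-node check:
  node 3: h_left=-1, h_right=-1, diff=0 [OK], height=0
  node 10: h_left=0, h_right=-1, diff=1 [OK], height=1
  node 22: h_left=-1, h_right=-1, diff=0 [OK], height=0
  node 26: h_left=0, h_right=-1, diff=1 [OK], height=1
  node 13: h_left=1, h_right=1, diff=0 [OK], height=2
  node 29: h_left=-1, h_right=-1, diff=0 [OK], height=0
  node 32: h_left=0, h_right=-1, diff=1 [OK], height=1
  node 41: h_left=-1, h_right=-1, diff=0 [OK], height=0
  node 46: h_left=0, h_right=-1, diff=1 [OK], height=1
  node 36: h_left=1, h_right=1, diff=0 [OK], height=2
  node 27: h_left=2, h_right=2, diff=0 [OK], height=3
All nodes satisfy the balance condition.
Result: Balanced


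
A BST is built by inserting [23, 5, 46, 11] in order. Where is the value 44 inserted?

Starting tree (level order): [23, 5, 46, None, 11]
Insertion path: 23 -> 46
Result: insert 44 as left child of 46
Final tree (level order): [23, 5, 46, None, 11, 44]


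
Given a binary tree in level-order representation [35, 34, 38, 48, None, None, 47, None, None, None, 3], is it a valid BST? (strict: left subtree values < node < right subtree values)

Level-order array: [35, 34, 38, 48, None, None, 47, None, None, None, 3]
Validate using subtree bounds (lo, hi): at each node, require lo < value < hi,
then recurse left with hi=value and right with lo=value.
Preorder trace (stopping at first violation):
  at node 35 with bounds (-inf, +inf): OK
  at node 34 with bounds (-inf, 35): OK
  at node 48 with bounds (-inf, 34): VIOLATION
Node 48 violates its bound: not (-inf < 48 < 34).
Result: Not a valid BST


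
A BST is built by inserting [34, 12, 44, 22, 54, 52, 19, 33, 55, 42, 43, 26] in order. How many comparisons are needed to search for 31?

Search path for 31: 34 -> 12 -> 22 -> 33 -> 26
Found: False
Comparisons: 5


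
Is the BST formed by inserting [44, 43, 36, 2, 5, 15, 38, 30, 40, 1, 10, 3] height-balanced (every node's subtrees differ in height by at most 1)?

Tree (level-order array): [44, 43, None, 36, None, 2, 38, 1, 5, None, 40, None, None, 3, 15, None, None, None, None, 10, 30]
Definition: a tree is height-balanced if, at every node, |h(left) - h(right)| <= 1 (empty subtree has height -1).
Bottom-up per-node check:
  node 1: h_left=-1, h_right=-1, diff=0 [OK], height=0
  node 3: h_left=-1, h_right=-1, diff=0 [OK], height=0
  node 10: h_left=-1, h_right=-1, diff=0 [OK], height=0
  node 30: h_left=-1, h_right=-1, diff=0 [OK], height=0
  node 15: h_left=0, h_right=0, diff=0 [OK], height=1
  node 5: h_left=0, h_right=1, diff=1 [OK], height=2
  node 2: h_left=0, h_right=2, diff=2 [FAIL (|0-2|=2 > 1)], height=3
  node 40: h_left=-1, h_right=-1, diff=0 [OK], height=0
  node 38: h_left=-1, h_right=0, diff=1 [OK], height=1
  node 36: h_left=3, h_right=1, diff=2 [FAIL (|3-1|=2 > 1)], height=4
  node 43: h_left=4, h_right=-1, diff=5 [FAIL (|4--1|=5 > 1)], height=5
  node 44: h_left=5, h_right=-1, diff=6 [FAIL (|5--1|=6 > 1)], height=6
Node 2 violates the condition: |0 - 2| = 2 > 1.
Result: Not balanced


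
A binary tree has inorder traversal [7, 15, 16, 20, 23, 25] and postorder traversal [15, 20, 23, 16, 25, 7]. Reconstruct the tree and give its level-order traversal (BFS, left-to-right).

Inorder:   [7, 15, 16, 20, 23, 25]
Postorder: [15, 20, 23, 16, 25, 7]
Algorithm: postorder visits root last, so walk postorder right-to-left;
each value is the root of the current inorder slice — split it at that
value, recurse on the right subtree first, then the left.
Recursive splits:
  root=7; inorder splits into left=[], right=[15, 16, 20, 23, 25]
  root=25; inorder splits into left=[15, 16, 20, 23], right=[]
  root=16; inorder splits into left=[15], right=[20, 23]
  root=23; inorder splits into left=[20], right=[]
  root=20; inorder splits into left=[], right=[]
  root=15; inorder splits into left=[], right=[]
Reconstructed level-order: [7, 25, 16, 15, 23, 20]


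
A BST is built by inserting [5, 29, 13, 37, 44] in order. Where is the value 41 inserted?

Starting tree (level order): [5, None, 29, 13, 37, None, None, None, 44]
Insertion path: 5 -> 29 -> 37 -> 44
Result: insert 41 as left child of 44
Final tree (level order): [5, None, 29, 13, 37, None, None, None, 44, 41]


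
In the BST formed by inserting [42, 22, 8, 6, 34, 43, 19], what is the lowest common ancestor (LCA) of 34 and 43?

Tree insertion order: [42, 22, 8, 6, 34, 43, 19]
Tree (level-order array): [42, 22, 43, 8, 34, None, None, 6, 19]
In a BST, the LCA of p=34, q=43 is the first node v on the
root-to-leaf path with p <= v <= q (go left if both < v, right if both > v).
Walk from root:
  at 42: 34 <= 42 <= 43, this is the LCA
LCA = 42


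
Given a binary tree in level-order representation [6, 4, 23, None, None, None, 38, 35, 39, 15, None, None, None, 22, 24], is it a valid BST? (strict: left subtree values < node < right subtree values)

Level-order array: [6, 4, 23, None, None, None, 38, 35, 39, 15, None, None, None, 22, 24]
Validate using subtree bounds (lo, hi): at each node, require lo < value < hi,
then recurse left with hi=value and right with lo=value.
Preorder trace (stopping at first violation):
  at node 6 with bounds (-inf, +inf): OK
  at node 4 with bounds (-inf, 6): OK
  at node 23 with bounds (6, +inf): OK
  at node 38 with bounds (23, +inf): OK
  at node 35 with bounds (23, 38): OK
  at node 15 with bounds (23, 35): VIOLATION
Node 15 violates its bound: not (23 < 15 < 35).
Result: Not a valid BST


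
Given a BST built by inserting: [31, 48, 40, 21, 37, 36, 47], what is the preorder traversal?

Tree insertion order: [31, 48, 40, 21, 37, 36, 47]
Tree (level-order array): [31, 21, 48, None, None, 40, None, 37, 47, 36]
Preorder traversal: [31, 21, 48, 40, 37, 36, 47]


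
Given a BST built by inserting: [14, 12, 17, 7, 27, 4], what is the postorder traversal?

Tree insertion order: [14, 12, 17, 7, 27, 4]
Tree (level-order array): [14, 12, 17, 7, None, None, 27, 4]
Postorder traversal: [4, 7, 12, 27, 17, 14]


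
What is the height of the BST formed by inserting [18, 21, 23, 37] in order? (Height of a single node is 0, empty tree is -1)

Insertion order: [18, 21, 23, 37]
Tree (level-order array): [18, None, 21, None, 23, None, 37]
Compute height bottom-up (empty subtree = -1):
  height(37) = 1 + max(-1, -1) = 0
  height(23) = 1 + max(-1, 0) = 1
  height(21) = 1 + max(-1, 1) = 2
  height(18) = 1 + max(-1, 2) = 3
Height = 3


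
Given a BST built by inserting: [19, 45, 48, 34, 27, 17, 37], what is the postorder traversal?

Tree insertion order: [19, 45, 48, 34, 27, 17, 37]
Tree (level-order array): [19, 17, 45, None, None, 34, 48, 27, 37]
Postorder traversal: [17, 27, 37, 34, 48, 45, 19]


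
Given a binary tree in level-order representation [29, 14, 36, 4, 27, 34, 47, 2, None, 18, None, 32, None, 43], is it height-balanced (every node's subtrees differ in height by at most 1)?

Tree (level-order array): [29, 14, 36, 4, 27, 34, 47, 2, None, 18, None, 32, None, 43]
Definition: a tree is height-balanced if, at every node, |h(left) - h(right)| <= 1 (empty subtree has height -1).
Bottom-up per-node check:
  node 2: h_left=-1, h_right=-1, diff=0 [OK], height=0
  node 4: h_left=0, h_right=-1, diff=1 [OK], height=1
  node 18: h_left=-1, h_right=-1, diff=0 [OK], height=0
  node 27: h_left=0, h_right=-1, diff=1 [OK], height=1
  node 14: h_left=1, h_right=1, diff=0 [OK], height=2
  node 32: h_left=-1, h_right=-1, diff=0 [OK], height=0
  node 34: h_left=0, h_right=-1, diff=1 [OK], height=1
  node 43: h_left=-1, h_right=-1, diff=0 [OK], height=0
  node 47: h_left=0, h_right=-1, diff=1 [OK], height=1
  node 36: h_left=1, h_right=1, diff=0 [OK], height=2
  node 29: h_left=2, h_right=2, diff=0 [OK], height=3
All nodes satisfy the balance condition.
Result: Balanced


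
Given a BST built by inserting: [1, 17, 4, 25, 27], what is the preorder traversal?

Tree insertion order: [1, 17, 4, 25, 27]
Tree (level-order array): [1, None, 17, 4, 25, None, None, None, 27]
Preorder traversal: [1, 17, 4, 25, 27]


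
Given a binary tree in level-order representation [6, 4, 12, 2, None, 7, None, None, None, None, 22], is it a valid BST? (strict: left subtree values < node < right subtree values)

Level-order array: [6, 4, 12, 2, None, 7, None, None, None, None, 22]
Validate using subtree bounds (lo, hi): at each node, require lo < value < hi,
then recurse left with hi=value and right with lo=value.
Preorder trace (stopping at first violation):
  at node 6 with bounds (-inf, +inf): OK
  at node 4 with bounds (-inf, 6): OK
  at node 2 with bounds (-inf, 4): OK
  at node 12 with bounds (6, +inf): OK
  at node 7 with bounds (6, 12): OK
  at node 22 with bounds (7, 12): VIOLATION
Node 22 violates its bound: not (7 < 22 < 12).
Result: Not a valid BST


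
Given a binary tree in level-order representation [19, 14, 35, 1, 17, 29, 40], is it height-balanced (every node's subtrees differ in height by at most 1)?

Tree (level-order array): [19, 14, 35, 1, 17, 29, 40]
Definition: a tree is height-balanced if, at every node, |h(left) - h(right)| <= 1 (empty subtree has height -1).
Bottom-up per-node check:
  node 1: h_left=-1, h_right=-1, diff=0 [OK], height=0
  node 17: h_left=-1, h_right=-1, diff=0 [OK], height=0
  node 14: h_left=0, h_right=0, diff=0 [OK], height=1
  node 29: h_left=-1, h_right=-1, diff=0 [OK], height=0
  node 40: h_left=-1, h_right=-1, diff=0 [OK], height=0
  node 35: h_left=0, h_right=0, diff=0 [OK], height=1
  node 19: h_left=1, h_right=1, diff=0 [OK], height=2
All nodes satisfy the balance condition.
Result: Balanced


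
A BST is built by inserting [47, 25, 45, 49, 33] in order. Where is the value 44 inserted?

Starting tree (level order): [47, 25, 49, None, 45, None, None, 33]
Insertion path: 47 -> 25 -> 45 -> 33
Result: insert 44 as right child of 33
Final tree (level order): [47, 25, 49, None, 45, None, None, 33, None, None, 44]


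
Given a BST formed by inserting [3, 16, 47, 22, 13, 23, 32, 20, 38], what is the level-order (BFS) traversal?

Tree insertion order: [3, 16, 47, 22, 13, 23, 32, 20, 38]
Tree (level-order array): [3, None, 16, 13, 47, None, None, 22, None, 20, 23, None, None, None, 32, None, 38]
BFS from the root, enqueuing left then right child of each popped node:
  queue [3] -> pop 3, enqueue [16], visited so far: [3]
  queue [16] -> pop 16, enqueue [13, 47], visited so far: [3, 16]
  queue [13, 47] -> pop 13, enqueue [none], visited so far: [3, 16, 13]
  queue [47] -> pop 47, enqueue [22], visited so far: [3, 16, 13, 47]
  queue [22] -> pop 22, enqueue [20, 23], visited so far: [3, 16, 13, 47, 22]
  queue [20, 23] -> pop 20, enqueue [none], visited so far: [3, 16, 13, 47, 22, 20]
  queue [23] -> pop 23, enqueue [32], visited so far: [3, 16, 13, 47, 22, 20, 23]
  queue [32] -> pop 32, enqueue [38], visited so far: [3, 16, 13, 47, 22, 20, 23, 32]
  queue [38] -> pop 38, enqueue [none], visited so far: [3, 16, 13, 47, 22, 20, 23, 32, 38]
Result: [3, 16, 13, 47, 22, 20, 23, 32, 38]


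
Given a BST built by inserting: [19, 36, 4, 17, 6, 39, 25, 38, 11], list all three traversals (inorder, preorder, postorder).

Tree insertion order: [19, 36, 4, 17, 6, 39, 25, 38, 11]
Tree (level-order array): [19, 4, 36, None, 17, 25, 39, 6, None, None, None, 38, None, None, 11]
Inorder (L, root, R): [4, 6, 11, 17, 19, 25, 36, 38, 39]
Preorder (root, L, R): [19, 4, 17, 6, 11, 36, 25, 39, 38]
Postorder (L, R, root): [11, 6, 17, 4, 25, 38, 39, 36, 19]


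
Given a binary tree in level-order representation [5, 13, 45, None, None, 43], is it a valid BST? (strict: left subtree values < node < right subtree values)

Level-order array: [5, 13, 45, None, None, 43]
Validate using subtree bounds (lo, hi): at each node, require lo < value < hi,
then recurse left with hi=value and right with lo=value.
Preorder trace (stopping at first violation):
  at node 5 with bounds (-inf, +inf): OK
  at node 13 with bounds (-inf, 5): VIOLATION
Node 13 violates its bound: not (-inf < 13 < 5).
Result: Not a valid BST


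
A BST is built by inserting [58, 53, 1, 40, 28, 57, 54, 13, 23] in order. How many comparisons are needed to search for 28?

Search path for 28: 58 -> 53 -> 1 -> 40 -> 28
Found: True
Comparisons: 5


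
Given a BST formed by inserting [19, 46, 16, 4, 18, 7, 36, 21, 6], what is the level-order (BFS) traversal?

Tree insertion order: [19, 46, 16, 4, 18, 7, 36, 21, 6]
Tree (level-order array): [19, 16, 46, 4, 18, 36, None, None, 7, None, None, 21, None, 6]
BFS from the root, enqueuing left then right child of each popped node:
  queue [19] -> pop 19, enqueue [16, 46], visited so far: [19]
  queue [16, 46] -> pop 16, enqueue [4, 18], visited so far: [19, 16]
  queue [46, 4, 18] -> pop 46, enqueue [36], visited so far: [19, 16, 46]
  queue [4, 18, 36] -> pop 4, enqueue [7], visited so far: [19, 16, 46, 4]
  queue [18, 36, 7] -> pop 18, enqueue [none], visited so far: [19, 16, 46, 4, 18]
  queue [36, 7] -> pop 36, enqueue [21], visited so far: [19, 16, 46, 4, 18, 36]
  queue [7, 21] -> pop 7, enqueue [6], visited so far: [19, 16, 46, 4, 18, 36, 7]
  queue [21, 6] -> pop 21, enqueue [none], visited so far: [19, 16, 46, 4, 18, 36, 7, 21]
  queue [6] -> pop 6, enqueue [none], visited so far: [19, 16, 46, 4, 18, 36, 7, 21, 6]
Result: [19, 16, 46, 4, 18, 36, 7, 21, 6]


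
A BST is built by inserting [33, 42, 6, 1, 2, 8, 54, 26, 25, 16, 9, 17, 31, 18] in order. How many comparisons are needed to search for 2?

Search path for 2: 33 -> 6 -> 1 -> 2
Found: True
Comparisons: 4


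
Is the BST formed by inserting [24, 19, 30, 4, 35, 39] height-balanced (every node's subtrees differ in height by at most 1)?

Tree (level-order array): [24, 19, 30, 4, None, None, 35, None, None, None, 39]
Definition: a tree is height-balanced if, at every node, |h(left) - h(right)| <= 1 (empty subtree has height -1).
Bottom-up per-node check:
  node 4: h_left=-1, h_right=-1, diff=0 [OK], height=0
  node 19: h_left=0, h_right=-1, diff=1 [OK], height=1
  node 39: h_left=-1, h_right=-1, diff=0 [OK], height=0
  node 35: h_left=-1, h_right=0, diff=1 [OK], height=1
  node 30: h_left=-1, h_right=1, diff=2 [FAIL (|-1-1|=2 > 1)], height=2
  node 24: h_left=1, h_right=2, diff=1 [OK], height=3
Node 30 violates the condition: |-1 - 1| = 2 > 1.
Result: Not balanced


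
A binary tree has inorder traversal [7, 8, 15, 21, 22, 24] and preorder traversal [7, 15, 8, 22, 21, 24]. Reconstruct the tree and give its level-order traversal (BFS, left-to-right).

Inorder:  [7, 8, 15, 21, 22, 24]
Preorder: [7, 15, 8, 22, 21, 24]
Algorithm: preorder visits root first, so consume preorder in order;
for each root, split the current inorder slice at that value into
left-subtree inorder and right-subtree inorder, then recurse.
Recursive splits:
  root=7; inorder splits into left=[], right=[8, 15, 21, 22, 24]
  root=15; inorder splits into left=[8], right=[21, 22, 24]
  root=8; inorder splits into left=[], right=[]
  root=22; inorder splits into left=[21], right=[24]
  root=21; inorder splits into left=[], right=[]
  root=24; inorder splits into left=[], right=[]
Reconstructed level-order: [7, 15, 8, 22, 21, 24]


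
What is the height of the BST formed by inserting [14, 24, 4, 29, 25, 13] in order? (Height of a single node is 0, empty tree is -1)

Insertion order: [14, 24, 4, 29, 25, 13]
Tree (level-order array): [14, 4, 24, None, 13, None, 29, None, None, 25]
Compute height bottom-up (empty subtree = -1):
  height(13) = 1 + max(-1, -1) = 0
  height(4) = 1 + max(-1, 0) = 1
  height(25) = 1 + max(-1, -1) = 0
  height(29) = 1 + max(0, -1) = 1
  height(24) = 1 + max(-1, 1) = 2
  height(14) = 1 + max(1, 2) = 3
Height = 3


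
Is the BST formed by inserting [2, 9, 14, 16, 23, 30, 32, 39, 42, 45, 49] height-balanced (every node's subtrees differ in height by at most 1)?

Tree (level-order array): [2, None, 9, None, 14, None, 16, None, 23, None, 30, None, 32, None, 39, None, 42, None, 45, None, 49]
Definition: a tree is height-balanced if, at every node, |h(left) - h(right)| <= 1 (empty subtree has height -1).
Bottom-up per-node check:
  node 49: h_left=-1, h_right=-1, diff=0 [OK], height=0
  node 45: h_left=-1, h_right=0, diff=1 [OK], height=1
  node 42: h_left=-1, h_right=1, diff=2 [FAIL (|-1-1|=2 > 1)], height=2
  node 39: h_left=-1, h_right=2, diff=3 [FAIL (|-1-2|=3 > 1)], height=3
  node 32: h_left=-1, h_right=3, diff=4 [FAIL (|-1-3|=4 > 1)], height=4
  node 30: h_left=-1, h_right=4, diff=5 [FAIL (|-1-4|=5 > 1)], height=5
  node 23: h_left=-1, h_right=5, diff=6 [FAIL (|-1-5|=6 > 1)], height=6
  node 16: h_left=-1, h_right=6, diff=7 [FAIL (|-1-6|=7 > 1)], height=7
  node 14: h_left=-1, h_right=7, diff=8 [FAIL (|-1-7|=8 > 1)], height=8
  node 9: h_left=-1, h_right=8, diff=9 [FAIL (|-1-8|=9 > 1)], height=9
  node 2: h_left=-1, h_right=9, diff=10 [FAIL (|-1-9|=10 > 1)], height=10
Node 42 violates the condition: |-1 - 1| = 2 > 1.
Result: Not balanced


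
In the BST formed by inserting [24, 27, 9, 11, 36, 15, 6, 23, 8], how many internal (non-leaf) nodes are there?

Tree built from: [24, 27, 9, 11, 36, 15, 6, 23, 8]
Tree (level-order array): [24, 9, 27, 6, 11, None, 36, None, 8, None, 15, None, None, None, None, None, 23]
Rule: An internal node has at least one child.
Per-node child counts:
  node 24: 2 child(ren)
  node 9: 2 child(ren)
  node 6: 1 child(ren)
  node 8: 0 child(ren)
  node 11: 1 child(ren)
  node 15: 1 child(ren)
  node 23: 0 child(ren)
  node 27: 1 child(ren)
  node 36: 0 child(ren)
Matching nodes: [24, 9, 6, 11, 15, 27]
Count of internal (non-leaf) nodes: 6


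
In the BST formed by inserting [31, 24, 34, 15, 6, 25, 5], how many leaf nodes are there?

Tree built from: [31, 24, 34, 15, 6, 25, 5]
Tree (level-order array): [31, 24, 34, 15, 25, None, None, 6, None, None, None, 5]
Rule: A leaf has 0 children.
Per-node child counts:
  node 31: 2 child(ren)
  node 24: 2 child(ren)
  node 15: 1 child(ren)
  node 6: 1 child(ren)
  node 5: 0 child(ren)
  node 25: 0 child(ren)
  node 34: 0 child(ren)
Matching nodes: [5, 25, 34]
Count of leaf nodes: 3


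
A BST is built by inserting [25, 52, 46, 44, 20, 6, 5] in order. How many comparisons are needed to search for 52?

Search path for 52: 25 -> 52
Found: True
Comparisons: 2


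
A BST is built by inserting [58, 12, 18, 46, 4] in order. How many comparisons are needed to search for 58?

Search path for 58: 58
Found: True
Comparisons: 1


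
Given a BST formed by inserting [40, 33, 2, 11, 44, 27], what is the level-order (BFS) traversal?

Tree insertion order: [40, 33, 2, 11, 44, 27]
Tree (level-order array): [40, 33, 44, 2, None, None, None, None, 11, None, 27]
BFS from the root, enqueuing left then right child of each popped node:
  queue [40] -> pop 40, enqueue [33, 44], visited so far: [40]
  queue [33, 44] -> pop 33, enqueue [2], visited so far: [40, 33]
  queue [44, 2] -> pop 44, enqueue [none], visited so far: [40, 33, 44]
  queue [2] -> pop 2, enqueue [11], visited so far: [40, 33, 44, 2]
  queue [11] -> pop 11, enqueue [27], visited so far: [40, 33, 44, 2, 11]
  queue [27] -> pop 27, enqueue [none], visited so far: [40, 33, 44, 2, 11, 27]
Result: [40, 33, 44, 2, 11, 27]
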